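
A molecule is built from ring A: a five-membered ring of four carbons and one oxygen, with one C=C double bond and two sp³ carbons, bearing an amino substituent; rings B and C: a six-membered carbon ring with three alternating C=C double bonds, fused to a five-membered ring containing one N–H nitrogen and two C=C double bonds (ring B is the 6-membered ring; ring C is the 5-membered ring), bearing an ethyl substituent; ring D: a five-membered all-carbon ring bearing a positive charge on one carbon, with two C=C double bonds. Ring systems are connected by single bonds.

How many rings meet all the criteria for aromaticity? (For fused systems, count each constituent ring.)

Ring A has two sp³ carbons, so it is not fully conjugated — not aromatic (2,3-dihydrofuran).
Rings B and C form a fused bicyclic system (with one N–H) with 9 sp² atoms and 10 π electrons from ring double bonds plus a heteroatom lone pair. 10 = 4(2)+2, so the system is aromatic and both rings count as aromatic (indole).
Ring D has only sp² ring atoms; a planar conformation would have a fully conjugated π system of 4 electrons. But 4 = 4(1), which is 4n not 4n+2, so ring D is not aromatic (cyclopentadienyl cation).
Aromatic: B, C. Total: 2.

2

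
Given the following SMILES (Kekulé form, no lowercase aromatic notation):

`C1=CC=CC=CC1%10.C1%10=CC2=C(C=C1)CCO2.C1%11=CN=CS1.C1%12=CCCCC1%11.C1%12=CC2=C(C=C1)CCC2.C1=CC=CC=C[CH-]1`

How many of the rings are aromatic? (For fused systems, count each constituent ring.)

The SMILES encodes a seven-membered carbon ring with three C=C double bonds and one sp³ carbon; a six-membered carbon ring with three alternating C=C double bonds, fused to a five-membered ring containing one oxygen and two sp³ carbons; a five-membered ring with a sulfur at position 1 and a nitrogen at position 3 (in a C=N bond), with two double bonds; a six-membered carbon ring with one C=C double bond; a six-membered carbon ring with three alternating C=C double bonds, fused to a saturated five-membered carbon ring; a seven-membered all-carbon ring bearing a negative charge on one carbon, with three C=C double bonds.
The 7-membered ring has one sp³ carbon, so it is not fully conjugated — not aromatic (cycloheptatriene).
The 6-membered ring has a continuous p-orbital overlap around the ring; 3 ring double bonds give 6 π electrons. Since 6 = 4n+2 (n=1), it is aromatic (benzene ring).
The 5-membered ring with one oxygen has two sp³ carbons, so it is not fully conjugated — not aromatic (oxolane ring).
The 5-membered ring with one sulfur and one =N– has a continuous p-orbital overlap around the ring; 2 ring double bonds (4 π electrons) plus a heteroatom lone pair (2) give 6 π electrons. That satisfies 4n+2 with n=1, so it is aromatic (thiazole).
The second 6-membered ring has four sp³ carbons, so it is not fully conjugated — not aromatic (cyclohexene).
The third 6-membered ring is planar and fully conjugated; 3 ring double bonds give 6 π electrons. That satisfies 4n+2 with n=1, so it is aromatic (benzene ring).
The 5-membered ring has three sp³ carbons, so it is not fully conjugated — not aromatic (cyclopentane ring).
The second 7-membered ring has only sp² ring atoms; a planar conformation would have a fully conjugated π system of 8 electrons. But 8 = 4(2), which is 4n not 4n+2, so it is not aromatic (cycloheptatrienyl anion).
3 of the 8 rings are aromatic. Total: 3.

3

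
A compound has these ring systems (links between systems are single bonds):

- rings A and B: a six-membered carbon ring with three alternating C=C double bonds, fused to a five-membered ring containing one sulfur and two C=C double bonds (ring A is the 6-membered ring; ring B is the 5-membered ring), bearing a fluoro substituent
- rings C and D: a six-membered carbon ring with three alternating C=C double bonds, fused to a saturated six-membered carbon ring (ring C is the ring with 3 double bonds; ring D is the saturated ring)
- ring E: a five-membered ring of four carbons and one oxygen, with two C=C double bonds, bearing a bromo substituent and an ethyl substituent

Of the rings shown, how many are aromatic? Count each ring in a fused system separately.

4

Rings A and B form a fused bicyclic system (with one sulfur) with 9 sp² atoms and 10 π electrons from ring double bonds plus a heteroatom lone pair. 10 = 4(2)+2, so the system is aromatic and both rings count as aromatic (benzothiophene).
Ring C is planar and fully conjugated; 3 ring double bonds give 6 π electrons. Since 6 = 4n+2 (n=1), ring C is aromatic (benzene ring).
Ring D has four sp³ carbons, so it is not fully conjugated — not aromatic (cyclohexane ring).
Ring E is fully conjugated (every ring atom contributes a p orbital); 2 ring double bonds (4 π electrons) plus a heteroatom lone pair (2) give 6 π electrons. Since 6 = 4n+2 (n=1), ring E is aromatic (furan).
Aromatic: A, B, C, E. Total: 4.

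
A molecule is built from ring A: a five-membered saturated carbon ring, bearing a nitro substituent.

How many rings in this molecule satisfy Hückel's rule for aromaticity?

0

Ring A has only sp³ atoms, so it is not fully conjugated — not aromatic (cyclopentane).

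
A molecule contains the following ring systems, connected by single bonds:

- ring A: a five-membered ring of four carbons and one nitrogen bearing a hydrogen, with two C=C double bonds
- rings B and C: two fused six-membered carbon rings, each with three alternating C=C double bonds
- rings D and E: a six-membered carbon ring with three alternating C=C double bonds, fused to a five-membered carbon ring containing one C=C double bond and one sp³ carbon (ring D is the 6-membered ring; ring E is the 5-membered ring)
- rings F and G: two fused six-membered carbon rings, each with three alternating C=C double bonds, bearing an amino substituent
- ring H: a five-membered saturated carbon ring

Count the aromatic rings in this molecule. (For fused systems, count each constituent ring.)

6

Ring A is fully conjugated (every ring atom contributes a p orbital); 2 ring double bonds (4 π electrons) plus a heteroatom lone pair (2) give 6 π electrons. 6 = 4(1)+2, so ring A is aromatic (pyrrole).
Rings B and C form a fused bicyclic system with 10 sp² atoms and 10 π electrons from ring double bonds. 10 = 4(2)+2, so the system is aromatic and both rings count as aromatic (naphthalene).
Ring D is fully conjugated (every ring atom contributes a p orbital); 3 ring double bonds give 6 π electrons. 6 = 4(1)+2, so ring D is aromatic (benzene ring).
Ring E has one sp³ carbon, so it is not fully conjugated — not aromatic (cyclopentene ring).
Rings F and G form a fused bicyclic system with 10 sp² atoms and 10 π electrons from ring double bonds. 10 = 4(2)+2, so the system is aromatic and both rings count as aromatic (naphthalene).
Ring H has only sp³ atoms, so it is not fully conjugated — not aromatic (cyclopentane).
Aromatic: A, B, C, D, F, G. Total: 6.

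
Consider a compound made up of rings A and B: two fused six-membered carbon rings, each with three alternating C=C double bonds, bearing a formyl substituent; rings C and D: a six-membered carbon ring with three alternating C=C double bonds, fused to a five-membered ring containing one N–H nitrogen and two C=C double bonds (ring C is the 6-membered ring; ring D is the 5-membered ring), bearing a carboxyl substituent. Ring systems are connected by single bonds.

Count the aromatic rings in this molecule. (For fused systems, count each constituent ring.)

Rings A and B form a fused bicyclic system with 10 sp² atoms and 10 π electrons from ring double bonds. 10 = 4(2)+2, so the system is aromatic and both rings count as aromatic (naphthalene).
Rings C and D form a fused bicyclic system (with one N–H) with 9 sp² atoms and 10 π electrons from ring double bonds plus a heteroatom lone pair. 10 = 4(2)+2, so the system is aromatic and both rings count as aromatic (indole).
Aromatic: A, B, C, D. Total: 4.

4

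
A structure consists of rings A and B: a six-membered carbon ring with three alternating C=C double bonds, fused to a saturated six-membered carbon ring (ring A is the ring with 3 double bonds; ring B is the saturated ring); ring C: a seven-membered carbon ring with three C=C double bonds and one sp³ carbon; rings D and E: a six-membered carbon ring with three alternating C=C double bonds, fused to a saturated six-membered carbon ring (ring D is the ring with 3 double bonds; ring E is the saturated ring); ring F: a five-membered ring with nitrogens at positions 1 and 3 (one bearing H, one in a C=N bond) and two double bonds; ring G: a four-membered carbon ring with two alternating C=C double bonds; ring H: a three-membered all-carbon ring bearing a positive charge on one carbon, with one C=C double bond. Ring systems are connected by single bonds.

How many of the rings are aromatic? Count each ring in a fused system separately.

4

Ring A is planar and fully conjugated; 3 ring double bonds give 6 π electrons. That satisfies 4n+2 with n=1, so ring A is aromatic (benzene ring).
Ring B has four sp³ carbons, so it is not fully conjugated — not aromatic (cyclohexane ring).
Ring C has one sp³ carbon, so it is not fully conjugated — not aromatic (cycloheptatriene).
Ring D has a continuous p-orbital overlap around the ring; 3 ring double bonds give 6 π electrons. That satisfies 4n+2 with n=1, so ring D is aromatic (benzene ring).
Ring E has four sp³ carbons, so it is not fully conjugated — not aromatic (cyclohexane ring).
Ring F has a continuous p-orbital overlap around the ring; 2 ring double bonds (4 π electrons) plus a heteroatom lone pair (2) give 6 π electrons. Since 6 = 4n+2 (n=1), ring F is aromatic (imidazole).
Ring G has only sp² ring atoms; a planar conformation would have a fully conjugated π system of 4 electrons. But 4 = 4(1), which is 4n not 4n+2, so ring G is not aromatic (cyclobutadiene) — cyclobutadiene is antiaromatic and distorts to a rectangle.
Ring H is fully conjugated (every ring atom contributes a p orbital); 1 ring double bond (2 π electrons) plus the carbocation's empty p orbital (0, but keeps the ring conjugated) give 2 π electrons. Since 2 = 4n+2 (n=0), ring H is aromatic (cyclopropenyl cation).
Aromatic: A, D, F, H. Total: 4.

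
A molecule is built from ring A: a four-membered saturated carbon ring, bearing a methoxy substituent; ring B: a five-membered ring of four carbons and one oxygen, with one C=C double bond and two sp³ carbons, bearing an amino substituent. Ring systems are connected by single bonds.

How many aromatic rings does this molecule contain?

0

Ring A has only sp³ atoms, so it is not fully conjugated — not aromatic (cyclobutane).
Ring B has two sp³ carbons, so it is not fully conjugated — not aromatic (2,3-dihydrofuran).
No ring is aromatic. Total: 0.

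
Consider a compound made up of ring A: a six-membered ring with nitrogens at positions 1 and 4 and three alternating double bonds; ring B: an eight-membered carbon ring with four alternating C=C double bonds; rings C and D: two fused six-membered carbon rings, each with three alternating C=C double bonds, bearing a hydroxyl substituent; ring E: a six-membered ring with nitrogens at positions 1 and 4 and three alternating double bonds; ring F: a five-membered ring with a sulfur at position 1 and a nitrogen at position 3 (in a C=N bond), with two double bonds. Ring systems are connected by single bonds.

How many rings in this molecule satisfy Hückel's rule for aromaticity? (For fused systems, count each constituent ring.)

Ring A has a continuous p-orbital overlap around the ring; 3 ring double bonds give 6 π electrons. 6 = 4(1)+2, so ring A is aromatic (pyrazine).
Ring B has only sp² ring atoms; a planar conformation would have a fully conjugated π system of 8 electrons. But 8 = 4(2), which is 4n not 4n+2, so ring B is not aromatic (cyclooctatetraene) — cyclooctatetraene distorts into a non-planar tub to avoid antiaromaticity.
Rings C and D form a fused bicyclic system with 10 sp² atoms and 10 π electrons from ring double bonds. 10 = 4(2)+2, so the system is aromatic and both rings count as aromatic (naphthalene).
Ring E has a continuous p-orbital overlap around the ring; 3 ring double bonds give 6 π electrons. Since 6 = 4n+2 (n=1), ring E is aromatic (pyrazine).
Ring F has a continuous p-orbital overlap around the ring; 2 ring double bonds (4 π electrons) plus a heteroatom lone pair (2) give 6 π electrons. Since 6 = 4n+2 (n=1), ring F is aromatic (thiazole).
Aromatic: A, C, D, E, F. Total: 5.

5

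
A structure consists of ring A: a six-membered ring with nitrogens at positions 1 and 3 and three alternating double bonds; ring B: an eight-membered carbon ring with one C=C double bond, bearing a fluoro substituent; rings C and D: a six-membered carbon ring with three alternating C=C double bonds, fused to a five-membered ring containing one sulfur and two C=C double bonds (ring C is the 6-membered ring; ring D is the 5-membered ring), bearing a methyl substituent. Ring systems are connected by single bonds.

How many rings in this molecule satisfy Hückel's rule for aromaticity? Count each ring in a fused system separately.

Ring A has a continuous p-orbital overlap around the ring; 3 ring double bonds give 6 π electrons. 6 = 4(1)+2, so ring A is aromatic (pyrimidine).
Ring B has six sp³ carbons, so it is not fully conjugated — not aromatic (cyclooctene).
Rings C and D form a fused bicyclic system (with one sulfur) with 9 sp² atoms and 10 π electrons from ring double bonds plus a heteroatom lone pair. 10 = 4(2)+2, so the system is aromatic and both rings count as aromatic (benzothiophene).
Aromatic: A, C, D. Total: 3.

3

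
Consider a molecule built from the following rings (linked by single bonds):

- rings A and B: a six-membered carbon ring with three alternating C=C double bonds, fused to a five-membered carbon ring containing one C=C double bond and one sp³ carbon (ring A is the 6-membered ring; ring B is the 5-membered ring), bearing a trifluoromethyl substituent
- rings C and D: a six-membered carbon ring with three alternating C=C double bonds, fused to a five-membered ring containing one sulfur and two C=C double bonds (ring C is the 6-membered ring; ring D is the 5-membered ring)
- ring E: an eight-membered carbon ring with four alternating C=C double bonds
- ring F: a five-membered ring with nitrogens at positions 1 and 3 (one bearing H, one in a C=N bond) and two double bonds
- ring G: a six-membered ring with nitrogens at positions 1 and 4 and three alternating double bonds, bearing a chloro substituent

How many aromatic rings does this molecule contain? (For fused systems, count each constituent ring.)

5

Ring A is fully conjugated (every ring atom contributes a p orbital); 3 ring double bonds give 6 π electrons. That satisfies 4n+2 with n=1, so ring A is aromatic (benzene ring).
Ring B has one sp³ carbon, so it is not fully conjugated — not aromatic (cyclopentene ring).
Rings C and D form a fused bicyclic system (with one sulfur) with 9 sp² atoms and 10 π electrons from ring double bonds plus a heteroatom lone pair. 10 = 4(2)+2, so the system is aromatic and both rings count as aromatic (benzothiophene).
Ring E has only sp² ring atoms; a planar conformation would have a fully conjugated π system of 8 electrons. But 8 = 4(2), which is 4n not 4n+2, so ring E is not aromatic (cyclooctatetraene) — cyclooctatetraene distorts into a non-planar tub to avoid antiaromaticity.
Ring F is planar and fully conjugated; 2 ring double bonds (4 π electrons) plus a heteroatom lone pair (2) give 6 π electrons. Since 6 = 4n+2 (n=1), ring F is aromatic (imidazole).
Ring G is fully conjugated (every ring atom contributes a p orbital); 3 ring double bonds give 6 π electrons. That satisfies 4n+2 with n=1, so ring G is aromatic (pyrazine).
Aromatic: A, C, D, F, G. Total: 5.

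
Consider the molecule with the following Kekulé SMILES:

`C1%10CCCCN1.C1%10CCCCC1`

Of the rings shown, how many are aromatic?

0

The SMILES encodes a six-membered saturated ring of five carbons and one N–H nitrogen; a six-membered saturated carbon ring.
The 6-membered ring with one N–H has only sp³ atoms, so it is not fully conjugated — not aromatic (piperidine).
The 6-membered ring has only sp³ atoms, so it is not fully conjugated — not aromatic (cyclohexane).
None of the rings are aromatic. Total: 0.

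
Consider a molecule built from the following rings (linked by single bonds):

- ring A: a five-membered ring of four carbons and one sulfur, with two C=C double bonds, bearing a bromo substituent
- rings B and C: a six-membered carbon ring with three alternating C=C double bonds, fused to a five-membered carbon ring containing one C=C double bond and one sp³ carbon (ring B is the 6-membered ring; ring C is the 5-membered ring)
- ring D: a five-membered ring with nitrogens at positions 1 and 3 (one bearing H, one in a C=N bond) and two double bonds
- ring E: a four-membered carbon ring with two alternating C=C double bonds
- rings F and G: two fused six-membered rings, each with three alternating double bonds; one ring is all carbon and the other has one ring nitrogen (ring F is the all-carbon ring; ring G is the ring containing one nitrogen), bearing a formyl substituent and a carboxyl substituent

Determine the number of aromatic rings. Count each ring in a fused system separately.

5

Ring A is planar and fully conjugated; 2 ring double bonds (4 π electrons) plus a heteroatom lone pair (2) give 6 π electrons. That satisfies 4n+2 with n=1, so ring A is aromatic (thiophene).
Ring B is fully conjugated (every ring atom contributes a p orbital); 3 ring double bonds give 6 π electrons. Since 6 = 4n+2 (n=1), ring B is aromatic (benzene ring).
Ring C has one sp³ carbon, so it is not fully conjugated — not aromatic (cyclopentene ring).
Ring D is fully conjugated (every ring atom contributes a p orbital); 2 ring double bonds (4 π electrons) plus a heteroatom lone pair (2) give 6 π electrons. That satisfies 4n+2 with n=1, so ring D is aromatic (imidazole).
Ring E has only sp² ring atoms; a planar conformation would have a fully conjugated π system of 4 electrons. But 4 = 4(1), which is 4n not 4n+2, so ring E is not aromatic (cyclobutadiene) — cyclobutadiene is antiaromatic and distorts to a rectangle.
Rings F and G form a fused bicyclic system (with one nitrogen) with 10 sp² atoms and 10 π electrons from ring double bonds. 10 = 4(2)+2, so the system is aromatic and both rings count as aromatic (quinoline).
Aromatic: A, B, D, F, G. Total: 5.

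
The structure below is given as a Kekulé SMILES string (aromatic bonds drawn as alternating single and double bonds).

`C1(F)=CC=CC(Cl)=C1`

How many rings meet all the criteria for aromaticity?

1

The SMILES encodes a six-membered carbon ring with three alternating C=C double bonds.
The 6-membered ring is fully conjugated (every ring atom contributes a p orbital); 3 ring double bonds give 6 π electrons. 6 = 4(1)+2, so it is aromatic (benzene).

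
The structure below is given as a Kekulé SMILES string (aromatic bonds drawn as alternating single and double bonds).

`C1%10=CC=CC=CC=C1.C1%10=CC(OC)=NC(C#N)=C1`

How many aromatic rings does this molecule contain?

1

The SMILES encodes an eight-membered carbon ring with four alternating C=C double bonds; a six-membered ring of five carbons and one nitrogen with three alternating double bonds.
The 8-membered ring has only sp² ring atoms; a planar conformation would have a fully conjugated π system of 8 electrons. But 8 = 4(2), which is 4n not 4n+2, so it is not aromatic (cyclooctatetraene) — cyclooctatetraene distorts into a non-planar tub to avoid antiaromaticity.
The 6-membered ring with one nitrogen is fully conjugated (every ring atom contributes a p orbital); 3 ring double bonds give 6 π electrons. That satisfies 4n+2 with n=1, so it is aromatic (pyridine).
1 of the 2 rings is aromatic. Total: 1.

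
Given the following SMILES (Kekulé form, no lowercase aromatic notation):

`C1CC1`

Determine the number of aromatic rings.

The SMILES encodes a three-membered saturated carbon ring.
The 3-membered ring has only sp³ atoms, so it is not fully conjugated — not aromatic (cyclopropane).

0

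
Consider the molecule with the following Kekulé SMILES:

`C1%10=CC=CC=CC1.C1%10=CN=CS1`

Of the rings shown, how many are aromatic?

The SMILES encodes a seven-membered carbon ring with three C=C double bonds and one sp³ carbon; a five-membered ring with a sulfur at position 1 and a nitrogen at position 3 (in a C=N bond), with two double bonds.
The 7-membered ring has one sp³ carbon, so it is not fully conjugated — not aromatic (cycloheptatriene).
The 5-membered ring with one sulfur and one =N– is fully conjugated (every ring atom contributes a p orbital); 2 ring double bonds (4 π electrons) plus a heteroatom lone pair (2) give 6 π electrons. Since 6 = 4n+2 (n=1), it is aromatic (thiazole).
1 of the 2 rings is aromatic. Total: 1.

1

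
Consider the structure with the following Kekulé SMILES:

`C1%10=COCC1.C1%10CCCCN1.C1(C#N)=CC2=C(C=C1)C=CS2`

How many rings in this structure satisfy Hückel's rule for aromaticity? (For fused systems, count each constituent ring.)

2

The SMILES encodes a five-membered ring of four carbons and one oxygen, with one C=C double bond and two sp³ carbons; a six-membered saturated ring of five carbons and one N–H nitrogen; a six-membered carbon ring with three alternating C=C double bonds, fused to a five-membered ring containing one sulfur and two C=C double bonds.
The 5-membered ring with one oxygen has two sp³ carbons, so it is not fully conjugated — not aromatic (2,3-dihydrofuran).
The 6-membered ring with one N–H has only sp³ atoms, so it is not fully conjugated — not aromatic (piperidine).
The fused 6/5-membered bicyclic (with one sulfur) is a single π system with 9 sp² atoms and 10 π electrons from ring double bonds plus a heteroatom lone pair. 10 = 4(2)+2, so the system is aromatic and both rings count as aromatic (benzothiophene).
2 of the 4 rings are aromatic. Total: 2.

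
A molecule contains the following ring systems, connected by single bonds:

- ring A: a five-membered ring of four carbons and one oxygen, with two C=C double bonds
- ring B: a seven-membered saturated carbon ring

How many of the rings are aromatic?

1

Ring A is planar and fully conjugated; 2 ring double bonds (4 π electrons) plus a heteroatom lone pair (2) give 6 π electrons. 6 = 4(1)+2, so ring A is aromatic (furan).
Ring B has only sp³ atoms, so it is not fully conjugated — not aromatic (cycloheptane).
Aromatic: A. Total: 1.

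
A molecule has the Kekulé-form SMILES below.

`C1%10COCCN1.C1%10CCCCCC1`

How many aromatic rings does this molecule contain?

0

The SMILES encodes a six-membered saturated ring with an oxygen and an N–H nitrogen at positions 1 and 4; a seven-membered saturated carbon ring.
The 6-membered ring with one oxygen and one N–H (1,4) has only sp³ atoms, so it is not fully conjugated — not aromatic (morpholine).
The 7-membered ring has only sp³ atoms, so it is not fully conjugated — not aromatic (cycloheptane).
None of the rings are aromatic. Total: 0.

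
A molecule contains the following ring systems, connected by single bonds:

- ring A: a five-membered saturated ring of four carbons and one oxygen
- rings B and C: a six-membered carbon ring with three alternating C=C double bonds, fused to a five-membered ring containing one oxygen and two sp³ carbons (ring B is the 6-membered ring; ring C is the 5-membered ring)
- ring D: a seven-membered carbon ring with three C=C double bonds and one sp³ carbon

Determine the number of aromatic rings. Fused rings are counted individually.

Ring A has only sp³ atoms, so it is not fully conjugated — not aromatic (tetrahydrofuran).
Ring B has a continuous p-orbital overlap around the ring; 3 ring double bonds give 6 π electrons. 6 = 4(1)+2, so ring B is aromatic (benzene ring).
Ring C has two sp³ carbons, so it is not fully conjugated — not aromatic (oxolane ring).
Ring D has one sp³ carbon, so it is not fully conjugated — not aromatic (cycloheptatriene).
Aromatic: B. Total: 1.

1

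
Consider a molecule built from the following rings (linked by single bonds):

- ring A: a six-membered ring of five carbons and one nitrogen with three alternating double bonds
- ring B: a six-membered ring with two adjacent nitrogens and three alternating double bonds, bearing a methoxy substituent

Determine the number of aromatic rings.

Ring A is planar and fully conjugated; 3 ring double bonds give 6 π electrons. Since 6 = 4n+2 (n=1), ring A is aromatic (pyridine).
Ring B is fully conjugated (every ring atom contributes a p orbital); 3 ring double bonds give 6 π electrons. 6 = 4(1)+2, so ring B is aromatic (pyridazine).
Aromatic: A, B. Total: 2.

2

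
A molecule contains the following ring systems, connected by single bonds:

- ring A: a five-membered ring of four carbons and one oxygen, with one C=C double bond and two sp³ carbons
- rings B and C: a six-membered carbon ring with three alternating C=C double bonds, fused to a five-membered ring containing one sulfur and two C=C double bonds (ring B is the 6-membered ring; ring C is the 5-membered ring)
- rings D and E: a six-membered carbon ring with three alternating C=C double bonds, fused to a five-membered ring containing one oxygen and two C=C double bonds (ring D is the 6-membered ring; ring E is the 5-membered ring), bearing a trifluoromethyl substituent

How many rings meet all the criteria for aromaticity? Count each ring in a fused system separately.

4

Ring A has two sp³ carbons, so it is not fully conjugated — not aromatic (2,3-dihydrofuran).
Rings B and C form a fused bicyclic system (with one sulfur) with 9 sp² atoms and 10 π electrons from ring double bonds plus a heteroatom lone pair. 10 = 4(2)+2, so the system is aromatic and both rings count as aromatic (benzothiophene).
Rings D and E form a fused bicyclic system (with one oxygen) with 9 sp² atoms and 10 π electrons from ring double bonds plus a heteroatom lone pair. 10 = 4(2)+2, so the system is aromatic and both rings count as aromatic (benzofuran).
Aromatic: B, C, D, E. Total: 4.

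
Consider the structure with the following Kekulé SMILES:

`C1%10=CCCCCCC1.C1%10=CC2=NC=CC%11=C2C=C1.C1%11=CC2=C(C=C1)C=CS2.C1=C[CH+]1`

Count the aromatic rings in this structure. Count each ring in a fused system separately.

The SMILES encodes an eight-membered carbon ring with one C=C double bond; two fused six-membered rings, each with three alternating double bonds; one ring is all carbon and the other has one ring nitrogen; a six-membered carbon ring with three alternating C=C double bonds, fused to a five-membered ring containing one sulfur and two C=C double bonds; a three-membered all-carbon ring bearing a positive charge on one carbon, with one C=C double bond.
The 8-membered ring has six sp³ carbons, so it is not fully conjugated — not aromatic (cyclooctene).
The fused 6/6-membered bicyclic (with one nitrogen) is a single π system with 10 sp² atoms and 10 π electrons from ring double bonds. 10 = 4(2)+2, so the system is aromatic and both rings count as aromatic (quinoline).
The fused 6/5-membered bicyclic (with one sulfur) is a single π system with 9 sp² atoms and 10 π electrons from ring double bonds plus a heteroatom lone pair. 10 = 4(2)+2, so the system is aromatic and both rings count as aromatic (benzothiophene).
The 3-membered ring has a continuous p-orbital overlap around the ring; 1 ring double bond (2 π electrons) plus the carbocation's empty p orbital (0, but keeps the ring conjugated) give 2 π electrons. That satisfies 4n+2 with n=0, so it is aromatic (cyclopropenyl cation).
5 of the 6 rings are aromatic. Total: 5.

5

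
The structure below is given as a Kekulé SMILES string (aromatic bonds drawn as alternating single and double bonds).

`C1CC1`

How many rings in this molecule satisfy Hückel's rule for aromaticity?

The SMILES encodes a three-membered saturated carbon ring.
The 3-membered ring has only sp³ atoms, so it is not fully conjugated — not aromatic (cyclopropane).

0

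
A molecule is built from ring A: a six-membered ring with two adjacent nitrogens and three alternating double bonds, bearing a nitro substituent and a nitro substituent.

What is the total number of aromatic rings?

Ring A has a continuous p-orbital overlap around the ring; 3 ring double bonds give 6 π electrons. Since 6 = 4n+2 (n=1), ring A is aromatic (pyridazine).

1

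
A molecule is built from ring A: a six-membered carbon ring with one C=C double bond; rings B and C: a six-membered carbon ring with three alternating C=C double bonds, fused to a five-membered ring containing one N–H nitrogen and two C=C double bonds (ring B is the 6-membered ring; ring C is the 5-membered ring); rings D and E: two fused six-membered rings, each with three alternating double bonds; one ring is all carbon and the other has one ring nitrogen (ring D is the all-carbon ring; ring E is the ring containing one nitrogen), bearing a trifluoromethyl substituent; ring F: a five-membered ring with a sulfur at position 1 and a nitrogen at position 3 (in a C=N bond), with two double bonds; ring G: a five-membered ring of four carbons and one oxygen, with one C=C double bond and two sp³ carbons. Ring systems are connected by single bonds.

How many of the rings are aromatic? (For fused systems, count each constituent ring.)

5

Ring A has four sp³ carbons, so it is not fully conjugated — not aromatic (cyclohexene).
Rings B and C form a fused bicyclic system (with one N–H) with 9 sp² atoms and 10 π electrons from ring double bonds plus a heteroatom lone pair. 10 = 4(2)+2, so the system is aromatic and both rings count as aromatic (indole).
Rings D and E form a fused bicyclic system (with one nitrogen) with 10 sp² atoms and 10 π electrons from ring double bonds. 10 = 4(2)+2, so the system is aromatic and both rings count as aromatic (quinoline).
Ring F is planar and fully conjugated; 2 ring double bonds (4 π electrons) plus a heteroatom lone pair (2) give 6 π electrons. That satisfies 4n+2 with n=1, so ring F is aromatic (thiazole).
Ring G has two sp³ carbons, so it is not fully conjugated — not aromatic (2,3-dihydrofuran).
Aromatic: B, C, D, E, F. Total: 5.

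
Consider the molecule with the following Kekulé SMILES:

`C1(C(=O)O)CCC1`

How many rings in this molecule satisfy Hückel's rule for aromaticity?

The SMILES encodes a four-membered saturated carbon ring.
The 4-membered ring has only sp³ atoms, so it is not fully conjugated — not aromatic (cyclobutane).

0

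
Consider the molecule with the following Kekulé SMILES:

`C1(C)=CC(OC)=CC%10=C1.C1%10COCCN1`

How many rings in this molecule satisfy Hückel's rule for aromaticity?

The SMILES encodes a six-membered carbon ring with three alternating C=C double bonds; a six-membered saturated ring with an oxygen and an N–H nitrogen at positions 1 and 4.
The 6-membered ring has a continuous p-orbital overlap around the ring; 3 ring double bonds give 6 π electrons. That satisfies 4n+2 with n=1, so it is aromatic (benzene).
The 6-membered ring with one oxygen and one N–H (1,4) has only sp³ atoms, so it is not fully conjugated — not aromatic (morpholine).
1 of the 2 rings is aromatic. Total: 1.

1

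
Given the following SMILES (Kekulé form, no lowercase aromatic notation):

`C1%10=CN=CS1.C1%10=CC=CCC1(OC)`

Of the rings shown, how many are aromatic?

The SMILES encodes a five-membered ring with a sulfur at position 1 and a nitrogen at position 3 (in a C=N bond), with two double bonds; a six-membered carbon ring with two conjugated C=C double bonds and two sp³ carbons.
The 5-membered ring with one sulfur and one =N– is planar and fully conjugated; 2 ring double bonds (4 π electrons) plus a heteroatom lone pair (2) give 6 π electrons. That satisfies 4n+2 with n=1, so it is aromatic (thiazole).
The 6-membered ring has two sp³ carbons, so it is not fully conjugated — not aromatic (1,3-cyclohexadiene).
1 of the 2 rings is aromatic. Total: 1.

1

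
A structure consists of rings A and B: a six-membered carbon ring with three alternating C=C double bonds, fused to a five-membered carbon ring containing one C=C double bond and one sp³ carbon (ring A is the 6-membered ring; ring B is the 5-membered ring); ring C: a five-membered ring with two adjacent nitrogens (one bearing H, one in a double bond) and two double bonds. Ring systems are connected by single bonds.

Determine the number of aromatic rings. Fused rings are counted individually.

Ring A is fully conjugated (every ring atom contributes a p orbital); 3 ring double bonds give 6 π electrons. That satisfies 4n+2 with n=1, so ring A is aromatic (benzene ring).
Ring B has one sp³ carbon, so it is not fully conjugated — not aromatic (cyclopentene ring).
Ring C is planar and fully conjugated; 2 ring double bonds (4 π electrons) plus a heteroatom lone pair (2) give 6 π electrons. Since 6 = 4n+2 (n=1), ring C is aromatic (pyrazole).
Aromatic: A, C. Total: 2.

2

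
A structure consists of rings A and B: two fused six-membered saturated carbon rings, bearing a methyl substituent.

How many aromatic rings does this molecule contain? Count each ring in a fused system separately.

0

Ring A has only sp³ atoms, so it is not fully conjugated — not aromatic (cyclohexane ring).
Ring B has only sp³ atoms, so it is not fully conjugated — not aromatic (cyclohexane ring).
No ring is aromatic. Total: 0.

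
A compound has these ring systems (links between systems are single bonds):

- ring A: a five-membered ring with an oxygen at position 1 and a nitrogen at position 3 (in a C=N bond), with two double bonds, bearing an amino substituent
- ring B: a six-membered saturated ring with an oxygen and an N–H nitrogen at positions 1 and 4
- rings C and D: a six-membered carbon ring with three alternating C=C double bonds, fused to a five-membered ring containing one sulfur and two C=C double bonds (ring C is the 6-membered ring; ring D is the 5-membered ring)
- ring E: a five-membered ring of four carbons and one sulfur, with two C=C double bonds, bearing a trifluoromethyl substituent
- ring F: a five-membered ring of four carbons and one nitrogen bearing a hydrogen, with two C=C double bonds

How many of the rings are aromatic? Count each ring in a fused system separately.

Ring A is fully conjugated (every ring atom contributes a p orbital); 2 ring double bonds (4 π electrons) plus a heteroatom lone pair (2) give 6 π electrons. Since 6 = 4n+2 (n=1), ring A is aromatic (oxazole).
Ring B has only sp³ atoms, so it is not fully conjugated — not aromatic (morpholine).
Rings C and D form a fused bicyclic system (with one sulfur) with 9 sp² atoms and 10 π electrons from ring double bonds plus a heteroatom lone pair. 10 = 4(2)+2, so the system is aromatic and both rings count as aromatic (benzothiophene).
Ring E has a continuous p-orbital overlap around the ring; 2 ring double bonds (4 π electrons) plus a heteroatom lone pair (2) give 6 π electrons. 6 = 4(1)+2, so ring E is aromatic (thiophene).
Ring F is fully conjugated (every ring atom contributes a p orbital); 2 ring double bonds (4 π electrons) plus a heteroatom lone pair (2) give 6 π electrons. 6 = 4(1)+2, so ring F is aromatic (pyrrole).
Aromatic: A, C, D, E, F. Total: 5.

5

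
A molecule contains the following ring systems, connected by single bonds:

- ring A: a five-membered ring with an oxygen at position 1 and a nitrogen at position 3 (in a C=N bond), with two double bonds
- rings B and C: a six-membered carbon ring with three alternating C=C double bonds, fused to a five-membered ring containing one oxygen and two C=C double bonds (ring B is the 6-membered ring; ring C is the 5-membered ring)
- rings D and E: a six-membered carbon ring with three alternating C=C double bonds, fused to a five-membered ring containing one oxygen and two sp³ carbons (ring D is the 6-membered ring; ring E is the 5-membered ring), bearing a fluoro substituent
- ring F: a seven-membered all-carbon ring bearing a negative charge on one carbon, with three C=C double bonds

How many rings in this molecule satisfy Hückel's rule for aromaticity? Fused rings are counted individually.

Ring A is planar and fully conjugated; 2 ring double bonds (4 π electrons) plus a heteroatom lone pair (2) give 6 π electrons. 6 = 4(1)+2, so ring A is aromatic (oxazole).
Rings B and C form a fused bicyclic system (with one oxygen) with 9 sp² atoms and 10 π electrons from ring double bonds plus a heteroatom lone pair. 10 = 4(2)+2, so the system is aromatic and both rings count as aromatic (benzofuran).
Ring D has a continuous p-orbital overlap around the ring; 3 ring double bonds give 6 π electrons. 6 = 4(1)+2, so ring D is aromatic (benzene ring).
Ring E has two sp³ carbons, so it is not fully conjugated — not aromatic (oxolane ring).
Ring F has only sp² ring atoms; a planar conformation would have a fully conjugated π system of 8 electrons. But 8 = 4(2), which is 4n not 4n+2, so ring F is not aromatic (cycloheptatrienyl anion).
Aromatic: A, B, C, D. Total: 4.

4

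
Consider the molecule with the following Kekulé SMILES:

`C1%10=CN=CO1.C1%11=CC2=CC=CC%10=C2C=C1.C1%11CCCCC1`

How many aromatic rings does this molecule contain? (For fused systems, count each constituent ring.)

The SMILES encodes a five-membered ring with an oxygen at position 1 and a nitrogen at position 3 (in a C=N bond), with two double bonds; two fused six-membered carbon rings, each with three alternating C=C double bonds; a six-membered saturated carbon ring.
The 5-membered ring with one oxygen and one =N– is planar and fully conjugated; 2 ring double bonds (4 π electrons) plus a heteroatom lone pair (2) give 6 π electrons. Since 6 = 4n+2 (n=1), it is aromatic (oxazole).
The fused 6/6-membered bicyclic is a single π system with 10 sp² atoms and 10 π electrons from ring double bonds. 10 = 4(2)+2, so the system is aromatic and both rings count as aromatic (naphthalene).
The 6-membered ring has only sp³ atoms, so it is not fully conjugated — not aromatic (cyclohexane).
3 of the 4 rings are aromatic. Total: 3.

3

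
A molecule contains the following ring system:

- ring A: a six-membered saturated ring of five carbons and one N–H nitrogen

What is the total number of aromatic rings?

0

Ring A has only sp³ atoms, so it is not fully conjugated — not aromatic (piperidine).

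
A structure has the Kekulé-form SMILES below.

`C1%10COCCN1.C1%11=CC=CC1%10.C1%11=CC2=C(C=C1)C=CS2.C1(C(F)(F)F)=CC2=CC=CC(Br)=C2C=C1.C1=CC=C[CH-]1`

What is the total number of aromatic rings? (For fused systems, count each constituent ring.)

The SMILES encodes a six-membered saturated ring with an oxygen and an N–H nitrogen at positions 1 and 4; a five-membered carbon ring with two conjugated C=C double bonds and one sp³ carbon; a six-membered carbon ring with three alternating C=C double bonds, fused to a five-membered ring containing one sulfur and two C=C double bonds; two fused six-membered carbon rings, each with three alternating C=C double bonds; a five-membered all-carbon ring bearing a negative charge on one carbon, with two C=C double bonds.
The 6-membered ring with one oxygen and one N–H (1,4) has only sp³ atoms, so it is not fully conjugated — not aromatic (morpholine).
The 5-membered ring has one sp³ carbon, so it is not fully conjugated — not aromatic (cyclopentadiene).
The fused 6/5-membered bicyclic (with one sulfur) is a single π system with 9 sp² atoms and 10 π electrons from ring double bonds plus a heteroatom lone pair. 10 = 4(2)+2, so the system is aromatic and both rings count as aromatic (benzothiophene).
The fused 6/6-membered bicyclic is a single π system with 10 sp² atoms and 10 π electrons from ring double bonds. 10 = 4(2)+2, so the system is aromatic and both rings count as aromatic (naphthalene).
The second 5-membered ring is fully conjugated (every ring atom contributes a p orbital); 2 ring double bonds (4 π electrons) plus the carbanion lone pair (2) give 6 π electrons. That satisfies 4n+2 with n=1, so it is aromatic (cyclopentadienyl anion).
5 of the 7 rings are aromatic. Total: 5.

5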